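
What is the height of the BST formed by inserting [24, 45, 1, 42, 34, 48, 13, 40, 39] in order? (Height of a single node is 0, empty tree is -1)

Insertion order: [24, 45, 1, 42, 34, 48, 13, 40, 39]
Tree (level-order array): [24, 1, 45, None, 13, 42, 48, None, None, 34, None, None, None, None, 40, 39]
Compute height bottom-up (empty subtree = -1):
  height(13) = 1 + max(-1, -1) = 0
  height(1) = 1 + max(-1, 0) = 1
  height(39) = 1 + max(-1, -1) = 0
  height(40) = 1 + max(0, -1) = 1
  height(34) = 1 + max(-1, 1) = 2
  height(42) = 1 + max(2, -1) = 3
  height(48) = 1 + max(-1, -1) = 0
  height(45) = 1 + max(3, 0) = 4
  height(24) = 1 + max(1, 4) = 5
Height = 5


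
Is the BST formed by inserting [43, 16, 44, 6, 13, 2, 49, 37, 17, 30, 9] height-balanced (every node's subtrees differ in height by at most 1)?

Tree (level-order array): [43, 16, 44, 6, 37, None, 49, 2, 13, 17, None, None, None, None, None, 9, None, None, 30]
Definition: a tree is height-balanced if, at every node, |h(left) - h(right)| <= 1 (empty subtree has height -1).
Bottom-up per-node check:
  node 2: h_left=-1, h_right=-1, diff=0 [OK], height=0
  node 9: h_left=-1, h_right=-1, diff=0 [OK], height=0
  node 13: h_left=0, h_right=-1, diff=1 [OK], height=1
  node 6: h_left=0, h_right=1, diff=1 [OK], height=2
  node 30: h_left=-1, h_right=-1, diff=0 [OK], height=0
  node 17: h_left=-1, h_right=0, diff=1 [OK], height=1
  node 37: h_left=1, h_right=-1, diff=2 [FAIL (|1--1|=2 > 1)], height=2
  node 16: h_left=2, h_right=2, diff=0 [OK], height=3
  node 49: h_left=-1, h_right=-1, diff=0 [OK], height=0
  node 44: h_left=-1, h_right=0, diff=1 [OK], height=1
  node 43: h_left=3, h_right=1, diff=2 [FAIL (|3-1|=2 > 1)], height=4
Node 37 violates the condition: |1 - -1| = 2 > 1.
Result: Not balanced


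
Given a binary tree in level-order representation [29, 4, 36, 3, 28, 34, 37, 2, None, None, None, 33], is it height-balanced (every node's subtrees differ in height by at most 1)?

Tree (level-order array): [29, 4, 36, 3, 28, 34, 37, 2, None, None, None, 33]
Definition: a tree is height-balanced if, at every node, |h(left) - h(right)| <= 1 (empty subtree has height -1).
Bottom-up per-node check:
  node 2: h_left=-1, h_right=-1, diff=0 [OK], height=0
  node 3: h_left=0, h_right=-1, diff=1 [OK], height=1
  node 28: h_left=-1, h_right=-1, diff=0 [OK], height=0
  node 4: h_left=1, h_right=0, diff=1 [OK], height=2
  node 33: h_left=-1, h_right=-1, diff=0 [OK], height=0
  node 34: h_left=0, h_right=-1, diff=1 [OK], height=1
  node 37: h_left=-1, h_right=-1, diff=0 [OK], height=0
  node 36: h_left=1, h_right=0, diff=1 [OK], height=2
  node 29: h_left=2, h_right=2, diff=0 [OK], height=3
All nodes satisfy the balance condition.
Result: Balanced


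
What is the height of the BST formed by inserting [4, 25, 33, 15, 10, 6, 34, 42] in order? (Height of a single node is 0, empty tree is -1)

Insertion order: [4, 25, 33, 15, 10, 6, 34, 42]
Tree (level-order array): [4, None, 25, 15, 33, 10, None, None, 34, 6, None, None, 42]
Compute height bottom-up (empty subtree = -1):
  height(6) = 1 + max(-1, -1) = 0
  height(10) = 1 + max(0, -1) = 1
  height(15) = 1 + max(1, -1) = 2
  height(42) = 1 + max(-1, -1) = 0
  height(34) = 1 + max(-1, 0) = 1
  height(33) = 1 + max(-1, 1) = 2
  height(25) = 1 + max(2, 2) = 3
  height(4) = 1 + max(-1, 3) = 4
Height = 4


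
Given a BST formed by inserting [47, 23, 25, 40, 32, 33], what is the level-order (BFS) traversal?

Tree insertion order: [47, 23, 25, 40, 32, 33]
Tree (level-order array): [47, 23, None, None, 25, None, 40, 32, None, None, 33]
BFS from the root, enqueuing left then right child of each popped node:
  queue [47] -> pop 47, enqueue [23], visited so far: [47]
  queue [23] -> pop 23, enqueue [25], visited so far: [47, 23]
  queue [25] -> pop 25, enqueue [40], visited so far: [47, 23, 25]
  queue [40] -> pop 40, enqueue [32], visited so far: [47, 23, 25, 40]
  queue [32] -> pop 32, enqueue [33], visited so far: [47, 23, 25, 40, 32]
  queue [33] -> pop 33, enqueue [none], visited so far: [47, 23, 25, 40, 32, 33]
Result: [47, 23, 25, 40, 32, 33]


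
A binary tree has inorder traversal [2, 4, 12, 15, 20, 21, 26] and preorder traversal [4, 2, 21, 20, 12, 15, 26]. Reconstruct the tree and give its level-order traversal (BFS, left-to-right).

Inorder:  [2, 4, 12, 15, 20, 21, 26]
Preorder: [4, 2, 21, 20, 12, 15, 26]
Algorithm: preorder visits root first, so consume preorder in order;
for each root, split the current inorder slice at that value into
left-subtree inorder and right-subtree inorder, then recurse.
Recursive splits:
  root=4; inorder splits into left=[2], right=[12, 15, 20, 21, 26]
  root=2; inorder splits into left=[], right=[]
  root=21; inorder splits into left=[12, 15, 20], right=[26]
  root=20; inorder splits into left=[12, 15], right=[]
  root=12; inorder splits into left=[], right=[15]
  root=15; inorder splits into left=[], right=[]
  root=26; inorder splits into left=[], right=[]
Reconstructed level-order: [4, 2, 21, 20, 26, 12, 15]


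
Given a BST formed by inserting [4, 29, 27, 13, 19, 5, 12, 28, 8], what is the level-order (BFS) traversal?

Tree insertion order: [4, 29, 27, 13, 19, 5, 12, 28, 8]
Tree (level-order array): [4, None, 29, 27, None, 13, 28, 5, 19, None, None, None, 12, None, None, 8]
BFS from the root, enqueuing left then right child of each popped node:
  queue [4] -> pop 4, enqueue [29], visited so far: [4]
  queue [29] -> pop 29, enqueue [27], visited so far: [4, 29]
  queue [27] -> pop 27, enqueue [13, 28], visited so far: [4, 29, 27]
  queue [13, 28] -> pop 13, enqueue [5, 19], visited so far: [4, 29, 27, 13]
  queue [28, 5, 19] -> pop 28, enqueue [none], visited so far: [4, 29, 27, 13, 28]
  queue [5, 19] -> pop 5, enqueue [12], visited so far: [4, 29, 27, 13, 28, 5]
  queue [19, 12] -> pop 19, enqueue [none], visited so far: [4, 29, 27, 13, 28, 5, 19]
  queue [12] -> pop 12, enqueue [8], visited so far: [4, 29, 27, 13, 28, 5, 19, 12]
  queue [8] -> pop 8, enqueue [none], visited so far: [4, 29, 27, 13, 28, 5, 19, 12, 8]
Result: [4, 29, 27, 13, 28, 5, 19, 12, 8]


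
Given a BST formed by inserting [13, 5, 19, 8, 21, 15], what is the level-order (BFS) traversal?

Tree insertion order: [13, 5, 19, 8, 21, 15]
Tree (level-order array): [13, 5, 19, None, 8, 15, 21]
BFS from the root, enqueuing left then right child of each popped node:
  queue [13] -> pop 13, enqueue [5, 19], visited so far: [13]
  queue [5, 19] -> pop 5, enqueue [8], visited so far: [13, 5]
  queue [19, 8] -> pop 19, enqueue [15, 21], visited so far: [13, 5, 19]
  queue [8, 15, 21] -> pop 8, enqueue [none], visited so far: [13, 5, 19, 8]
  queue [15, 21] -> pop 15, enqueue [none], visited so far: [13, 5, 19, 8, 15]
  queue [21] -> pop 21, enqueue [none], visited so far: [13, 5, 19, 8, 15, 21]
Result: [13, 5, 19, 8, 15, 21]


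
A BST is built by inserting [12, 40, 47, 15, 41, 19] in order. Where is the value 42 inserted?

Starting tree (level order): [12, None, 40, 15, 47, None, 19, 41]
Insertion path: 12 -> 40 -> 47 -> 41
Result: insert 42 as right child of 41
Final tree (level order): [12, None, 40, 15, 47, None, 19, 41, None, None, None, None, 42]


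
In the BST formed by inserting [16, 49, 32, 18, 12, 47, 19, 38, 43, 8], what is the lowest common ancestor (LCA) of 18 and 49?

Tree insertion order: [16, 49, 32, 18, 12, 47, 19, 38, 43, 8]
Tree (level-order array): [16, 12, 49, 8, None, 32, None, None, None, 18, 47, None, 19, 38, None, None, None, None, 43]
In a BST, the LCA of p=18, q=49 is the first node v on the
root-to-leaf path with p <= v <= q (go left if both < v, right if both > v).
Walk from root:
  at 16: both 18 and 49 > 16, go right
  at 49: 18 <= 49 <= 49, this is the LCA
LCA = 49


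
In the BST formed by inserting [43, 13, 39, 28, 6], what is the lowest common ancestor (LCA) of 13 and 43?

Tree insertion order: [43, 13, 39, 28, 6]
Tree (level-order array): [43, 13, None, 6, 39, None, None, 28]
In a BST, the LCA of p=13, q=43 is the first node v on the
root-to-leaf path with p <= v <= q (go left if both < v, right if both > v).
Walk from root:
  at 43: 13 <= 43 <= 43, this is the LCA
LCA = 43


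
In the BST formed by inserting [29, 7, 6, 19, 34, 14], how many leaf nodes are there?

Tree built from: [29, 7, 6, 19, 34, 14]
Tree (level-order array): [29, 7, 34, 6, 19, None, None, None, None, 14]
Rule: A leaf has 0 children.
Per-node child counts:
  node 29: 2 child(ren)
  node 7: 2 child(ren)
  node 6: 0 child(ren)
  node 19: 1 child(ren)
  node 14: 0 child(ren)
  node 34: 0 child(ren)
Matching nodes: [6, 14, 34]
Count of leaf nodes: 3


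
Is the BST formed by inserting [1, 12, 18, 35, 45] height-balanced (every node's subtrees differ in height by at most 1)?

Tree (level-order array): [1, None, 12, None, 18, None, 35, None, 45]
Definition: a tree is height-balanced if, at every node, |h(left) - h(right)| <= 1 (empty subtree has height -1).
Bottom-up per-node check:
  node 45: h_left=-1, h_right=-1, diff=0 [OK], height=0
  node 35: h_left=-1, h_right=0, diff=1 [OK], height=1
  node 18: h_left=-1, h_right=1, diff=2 [FAIL (|-1-1|=2 > 1)], height=2
  node 12: h_left=-1, h_right=2, diff=3 [FAIL (|-1-2|=3 > 1)], height=3
  node 1: h_left=-1, h_right=3, diff=4 [FAIL (|-1-3|=4 > 1)], height=4
Node 18 violates the condition: |-1 - 1| = 2 > 1.
Result: Not balanced


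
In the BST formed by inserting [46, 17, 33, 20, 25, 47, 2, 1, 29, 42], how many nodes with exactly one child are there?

Tree built from: [46, 17, 33, 20, 25, 47, 2, 1, 29, 42]
Tree (level-order array): [46, 17, 47, 2, 33, None, None, 1, None, 20, 42, None, None, None, 25, None, None, None, 29]
Rule: These are nodes with exactly 1 non-null child.
Per-node child counts:
  node 46: 2 child(ren)
  node 17: 2 child(ren)
  node 2: 1 child(ren)
  node 1: 0 child(ren)
  node 33: 2 child(ren)
  node 20: 1 child(ren)
  node 25: 1 child(ren)
  node 29: 0 child(ren)
  node 42: 0 child(ren)
  node 47: 0 child(ren)
Matching nodes: [2, 20, 25]
Count of nodes with exactly one child: 3


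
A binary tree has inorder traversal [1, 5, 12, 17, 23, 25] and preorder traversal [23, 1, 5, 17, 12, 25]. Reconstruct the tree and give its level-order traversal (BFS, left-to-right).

Inorder:  [1, 5, 12, 17, 23, 25]
Preorder: [23, 1, 5, 17, 12, 25]
Algorithm: preorder visits root first, so consume preorder in order;
for each root, split the current inorder slice at that value into
left-subtree inorder and right-subtree inorder, then recurse.
Recursive splits:
  root=23; inorder splits into left=[1, 5, 12, 17], right=[25]
  root=1; inorder splits into left=[], right=[5, 12, 17]
  root=5; inorder splits into left=[], right=[12, 17]
  root=17; inorder splits into left=[12], right=[]
  root=12; inorder splits into left=[], right=[]
  root=25; inorder splits into left=[], right=[]
Reconstructed level-order: [23, 1, 25, 5, 17, 12]


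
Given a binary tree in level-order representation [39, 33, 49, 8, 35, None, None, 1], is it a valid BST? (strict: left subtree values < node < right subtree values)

Level-order array: [39, 33, 49, 8, 35, None, None, 1]
Validate using subtree bounds (lo, hi): at each node, require lo < value < hi,
then recurse left with hi=value and right with lo=value.
Preorder trace (stopping at first violation):
  at node 39 with bounds (-inf, +inf): OK
  at node 33 with bounds (-inf, 39): OK
  at node 8 with bounds (-inf, 33): OK
  at node 1 with bounds (-inf, 8): OK
  at node 35 with bounds (33, 39): OK
  at node 49 with bounds (39, +inf): OK
No violation found at any node.
Result: Valid BST


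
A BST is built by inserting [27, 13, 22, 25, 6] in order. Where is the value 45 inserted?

Starting tree (level order): [27, 13, None, 6, 22, None, None, None, 25]
Insertion path: 27
Result: insert 45 as right child of 27
Final tree (level order): [27, 13, 45, 6, 22, None, None, None, None, None, 25]


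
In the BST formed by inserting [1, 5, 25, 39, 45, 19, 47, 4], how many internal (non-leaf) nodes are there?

Tree built from: [1, 5, 25, 39, 45, 19, 47, 4]
Tree (level-order array): [1, None, 5, 4, 25, None, None, 19, 39, None, None, None, 45, None, 47]
Rule: An internal node has at least one child.
Per-node child counts:
  node 1: 1 child(ren)
  node 5: 2 child(ren)
  node 4: 0 child(ren)
  node 25: 2 child(ren)
  node 19: 0 child(ren)
  node 39: 1 child(ren)
  node 45: 1 child(ren)
  node 47: 0 child(ren)
Matching nodes: [1, 5, 25, 39, 45]
Count of internal (non-leaf) nodes: 5


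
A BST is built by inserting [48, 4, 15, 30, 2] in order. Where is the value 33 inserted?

Starting tree (level order): [48, 4, None, 2, 15, None, None, None, 30]
Insertion path: 48 -> 4 -> 15 -> 30
Result: insert 33 as right child of 30
Final tree (level order): [48, 4, None, 2, 15, None, None, None, 30, None, 33]


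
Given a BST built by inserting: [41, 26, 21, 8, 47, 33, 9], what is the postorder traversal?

Tree insertion order: [41, 26, 21, 8, 47, 33, 9]
Tree (level-order array): [41, 26, 47, 21, 33, None, None, 8, None, None, None, None, 9]
Postorder traversal: [9, 8, 21, 33, 26, 47, 41]


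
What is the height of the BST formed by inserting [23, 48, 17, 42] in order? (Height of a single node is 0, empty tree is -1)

Insertion order: [23, 48, 17, 42]
Tree (level-order array): [23, 17, 48, None, None, 42]
Compute height bottom-up (empty subtree = -1):
  height(17) = 1 + max(-1, -1) = 0
  height(42) = 1 + max(-1, -1) = 0
  height(48) = 1 + max(0, -1) = 1
  height(23) = 1 + max(0, 1) = 2
Height = 2


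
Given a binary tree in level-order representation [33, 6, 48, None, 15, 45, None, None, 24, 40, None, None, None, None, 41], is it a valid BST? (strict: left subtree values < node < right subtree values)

Level-order array: [33, 6, 48, None, 15, 45, None, None, 24, 40, None, None, None, None, 41]
Validate using subtree bounds (lo, hi): at each node, require lo < value < hi,
then recurse left with hi=value and right with lo=value.
Preorder trace (stopping at first violation):
  at node 33 with bounds (-inf, +inf): OK
  at node 6 with bounds (-inf, 33): OK
  at node 15 with bounds (6, 33): OK
  at node 24 with bounds (15, 33): OK
  at node 48 with bounds (33, +inf): OK
  at node 45 with bounds (33, 48): OK
  at node 40 with bounds (33, 45): OK
  at node 41 with bounds (40, 45): OK
No violation found at any node.
Result: Valid BST


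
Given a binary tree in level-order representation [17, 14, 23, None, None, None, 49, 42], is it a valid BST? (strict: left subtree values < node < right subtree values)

Level-order array: [17, 14, 23, None, None, None, 49, 42]
Validate using subtree bounds (lo, hi): at each node, require lo < value < hi,
then recurse left with hi=value and right with lo=value.
Preorder trace (stopping at first violation):
  at node 17 with bounds (-inf, +inf): OK
  at node 14 with bounds (-inf, 17): OK
  at node 23 with bounds (17, +inf): OK
  at node 49 with bounds (23, +inf): OK
  at node 42 with bounds (23, 49): OK
No violation found at any node.
Result: Valid BST


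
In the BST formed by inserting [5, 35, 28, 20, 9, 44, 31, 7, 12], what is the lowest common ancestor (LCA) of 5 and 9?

Tree insertion order: [5, 35, 28, 20, 9, 44, 31, 7, 12]
Tree (level-order array): [5, None, 35, 28, 44, 20, 31, None, None, 9, None, None, None, 7, 12]
In a BST, the LCA of p=5, q=9 is the first node v on the
root-to-leaf path with p <= v <= q (go left if both < v, right if both > v).
Walk from root:
  at 5: 5 <= 5 <= 9, this is the LCA
LCA = 5


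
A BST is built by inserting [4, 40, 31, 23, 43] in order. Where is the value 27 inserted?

Starting tree (level order): [4, None, 40, 31, 43, 23]
Insertion path: 4 -> 40 -> 31 -> 23
Result: insert 27 as right child of 23
Final tree (level order): [4, None, 40, 31, 43, 23, None, None, None, None, 27]


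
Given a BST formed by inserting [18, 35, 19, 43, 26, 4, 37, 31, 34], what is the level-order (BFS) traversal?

Tree insertion order: [18, 35, 19, 43, 26, 4, 37, 31, 34]
Tree (level-order array): [18, 4, 35, None, None, 19, 43, None, 26, 37, None, None, 31, None, None, None, 34]
BFS from the root, enqueuing left then right child of each popped node:
  queue [18] -> pop 18, enqueue [4, 35], visited so far: [18]
  queue [4, 35] -> pop 4, enqueue [none], visited so far: [18, 4]
  queue [35] -> pop 35, enqueue [19, 43], visited so far: [18, 4, 35]
  queue [19, 43] -> pop 19, enqueue [26], visited so far: [18, 4, 35, 19]
  queue [43, 26] -> pop 43, enqueue [37], visited so far: [18, 4, 35, 19, 43]
  queue [26, 37] -> pop 26, enqueue [31], visited so far: [18, 4, 35, 19, 43, 26]
  queue [37, 31] -> pop 37, enqueue [none], visited so far: [18, 4, 35, 19, 43, 26, 37]
  queue [31] -> pop 31, enqueue [34], visited so far: [18, 4, 35, 19, 43, 26, 37, 31]
  queue [34] -> pop 34, enqueue [none], visited so far: [18, 4, 35, 19, 43, 26, 37, 31, 34]
Result: [18, 4, 35, 19, 43, 26, 37, 31, 34]


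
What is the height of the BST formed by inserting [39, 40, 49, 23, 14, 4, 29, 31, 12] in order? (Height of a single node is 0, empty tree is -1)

Insertion order: [39, 40, 49, 23, 14, 4, 29, 31, 12]
Tree (level-order array): [39, 23, 40, 14, 29, None, 49, 4, None, None, 31, None, None, None, 12]
Compute height bottom-up (empty subtree = -1):
  height(12) = 1 + max(-1, -1) = 0
  height(4) = 1 + max(-1, 0) = 1
  height(14) = 1 + max(1, -1) = 2
  height(31) = 1 + max(-1, -1) = 0
  height(29) = 1 + max(-1, 0) = 1
  height(23) = 1 + max(2, 1) = 3
  height(49) = 1 + max(-1, -1) = 0
  height(40) = 1 + max(-1, 0) = 1
  height(39) = 1 + max(3, 1) = 4
Height = 4


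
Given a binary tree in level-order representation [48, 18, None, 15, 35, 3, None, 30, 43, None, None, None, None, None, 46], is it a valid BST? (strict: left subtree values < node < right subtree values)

Level-order array: [48, 18, None, 15, 35, 3, None, 30, 43, None, None, None, None, None, 46]
Validate using subtree bounds (lo, hi): at each node, require lo < value < hi,
then recurse left with hi=value and right with lo=value.
Preorder trace (stopping at first violation):
  at node 48 with bounds (-inf, +inf): OK
  at node 18 with bounds (-inf, 48): OK
  at node 15 with bounds (-inf, 18): OK
  at node 3 with bounds (-inf, 15): OK
  at node 35 with bounds (18, 48): OK
  at node 30 with bounds (18, 35): OK
  at node 43 with bounds (35, 48): OK
  at node 46 with bounds (43, 48): OK
No violation found at any node.
Result: Valid BST


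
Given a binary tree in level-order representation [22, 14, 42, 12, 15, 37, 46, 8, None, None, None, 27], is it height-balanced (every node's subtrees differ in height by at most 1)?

Tree (level-order array): [22, 14, 42, 12, 15, 37, 46, 8, None, None, None, 27]
Definition: a tree is height-balanced if, at every node, |h(left) - h(right)| <= 1 (empty subtree has height -1).
Bottom-up per-node check:
  node 8: h_left=-1, h_right=-1, diff=0 [OK], height=0
  node 12: h_left=0, h_right=-1, diff=1 [OK], height=1
  node 15: h_left=-1, h_right=-1, diff=0 [OK], height=0
  node 14: h_left=1, h_right=0, diff=1 [OK], height=2
  node 27: h_left=-1, h_right=-1, diff=0 [OK], height=0
  node 37: h_left=0, h_right=-1, diff=1 [OK], height=1
  node 46: h_left=-1, h_right=-1, diff=0 [OK], height=0
  node 42: h_left=1, h_right=0, diff=1 [OK], height=2
  node 22: h_left=2, h_right=2, diff=0 [OK], height=3
All nodes satisfy the balance condition.
Result: Balanced


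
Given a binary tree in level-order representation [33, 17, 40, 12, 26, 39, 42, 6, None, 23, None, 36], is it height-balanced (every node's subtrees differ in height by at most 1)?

Tree (level-order array): [33, 17, 40, 12, 26, 39, 42, 6, None, 23, None, 36]
Definition: a tree is height-balanced if, at every node, |h(left) - h(right)| <= 1 (empty subtree has height -1).
Bottom-up per-node check:
  node 6: h_left=-1, h_right=-1, diff=0 [OK], height=0
  node 12: h_left=0, h_right=-1, diff=1 [OK], height=1
  node 23: h_left=-1, h_right=-1, diff=0 [OK], height=0
  node 26: h_left=0, h_right=-1, diff=1 [OK], height=1
  node 17: h_left=1, h_right=1, diff=0 [OK], height=2
  node 36: h_left=-1, h_right=-1, diff=0 [OK], height=0
  node 39: h_left=0, h_right=-1, diff=1 [OK], height=1
  node 42: h_left=-1, h_right=-1, diff=0 [OK], height=0
  node 40: h_left=1, h_right=0, diff=1 [OK], height=2
  node 33: h_left=2, h_right=2, diff=0 [OK], height=3
All nodes satisfy the balance condition.
Result: Balanced


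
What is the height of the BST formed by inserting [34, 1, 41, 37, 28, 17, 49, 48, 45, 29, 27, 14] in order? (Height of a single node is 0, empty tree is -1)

Insertion order: [34, 1, 41, 37, 28, 17, 49, 48, 45, 29, 27, 14]
Tree (level-order array): [34, 1, 41, None, 28, 37, 49, 17, 29, None, None, 48, None, 14, 27, None, None, 45]
Compute height bottom-up (empty subtree = -1):
  height(14) = 1 + max(-1, -1) = 0
  height(27) = 1 + max(-1, -1) = 0
  height(17) = 1 + max(0, 0) = 1
  height(29) = 1 + max(-1, -1) = 0
  height(28) = 1 + max(1, 0) = 2
  height(1) = 1 + max(-1, 2) = 3
  height(37) = 1 + max(-1, -1) = 0
  height(45) = 1 + max(-1, -1) = 0
  height(48) = 1 + max(0, -1) = 1
  height(49) = 1 + max(1, -1) = 2
  height(41) = 1 + max(0, 2) = 3
  height(34) = 1 + max(3, 3) = 4
Height = 4


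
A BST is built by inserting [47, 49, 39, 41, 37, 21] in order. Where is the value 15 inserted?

Starting tree (level order): [47, 39, 49, 37, 41, None, None, 21]
Insertion path: 47 -> 39 -> 37 -> 21
Result: insert 15 as left child of 21
Final tree (level order): [47, 39, 49, 37, 41, None, None, 21, None, None, None, 15]


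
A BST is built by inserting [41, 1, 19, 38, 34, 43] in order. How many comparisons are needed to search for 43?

Search path for 43: 41 -> 43
Found: True
Comparisons: 2


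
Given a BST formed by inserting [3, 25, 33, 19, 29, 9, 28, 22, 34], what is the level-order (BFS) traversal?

Tree insertion order: [3, 25, 33, 19, 29, 9, 28, 22, 34]
Tree (level-order array): [3, None, 25, 19, 33, 9, 22, 29, 34, None, None, None, None, 28]
BFS from the root, enqueuing left then right child of each popped node:
  queue [3] -> pop 3, enqueue [25], visited so far: [3]
  queue [25] -> pop 25, enqueue [19, 33], visited so far: [3, 25]
  queue [19, 33] -> pop 19, enqueue [9, 22], visited so far: [3, 25, 19]
  queue [33, 9, 22] -> pop 33, enqueue [29, 34], visited so far: [3, 25, 19, 33]
  queue [9, 22, 29, 34] -> pop 9, enqueue [none], visited so far: [3, 25, 19, 33, 9]
  queue [22, 29, 34] -> pop 22, enqueue [none], visited so far: [3, 25, 19, 33, 9, 22]
  queue [29, 34] -> pop 29, enqueue [28], visited so far: [3, 25, 19, 33, 9, 22, 29]
  queue [34, 28] -> pop 34, enqueue [none], visited so far: [3, 25, 19, 33, 9, 22, 29, 34]
  queue [28] -> pop 28, enqueue [none], visited so far: [3, 25, 19, 33, 9, 22, 29, 34, 28]
Result: [3, 25, 19, 33, 9, 22, 29, 34, 28]


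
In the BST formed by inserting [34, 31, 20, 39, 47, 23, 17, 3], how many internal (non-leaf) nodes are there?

Tree built from: [34, 31, 20, 39, 47, 23, 17, 3]
Tree (level-order array): [34, 31, 39, 20, None, None, 47, 17, 23, None, None, 3]
Rule: An internal node has at least one child.
Per-node child counts:
  node 34: 2 child(ren)
  node 31: 1 child(ren)
  node 20: 2 child(ren)
  node 17: 1 child(ren)
  node 3: 0 child(ren)
  node 23: 0 child(ren)
  node 39: 1 child(ren)
  node 47: 0 child(ren)
Matching nodes: [34, 31, 20, 17, 39]
Count of internal (non-leaf) nodes: 5


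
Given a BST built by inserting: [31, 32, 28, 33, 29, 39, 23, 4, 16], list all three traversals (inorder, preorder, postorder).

Tree insertion order: [31, 32, 28, 33, 29, 39, 23, 4, 16]
Tree (level-order array): [31, 28, 32, 23, 29, None, 33, 4, None, None, None, None, 39, None, 16]
Inorder (L, root, R): [4, 16, 23, 28, 29, 31, 32, 33, 39]
Preorder (root, L, R): [31, 28, 23, 4, 16, 29, 32, 33, 39]
Postorder (L, R, root): [16, 4, 23, 29, 28, 39, 33, 32, 31]


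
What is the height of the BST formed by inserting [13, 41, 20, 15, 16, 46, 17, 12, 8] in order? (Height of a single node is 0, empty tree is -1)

Insertion order: [13, 41, 20, 15, 16, 46, 17, 12, 8]
Tree (level-order array): [13, 12, 41, 8, None, 20, 46, None, None, 15, None, None, None, None, 16, None, 17]
Compute height bottom-up (empty subtree = -1):
  height(8) = 1 + max(-1, -1) = 0
  height(12) = 1 + max(0, -1) = 1
  height(17) = 1 + max(-1, -1) = 0
  height(16) = 1 + max(-1, 0) = 1
  height(15) = 1 + max(-1, 1) = 2
  height(20) = 1 + max(2, -1) = 3
  height(46) = 1 + max(-1, -1) = 0
  height(41) = 1 + max(3, 0) = 4
  height(13) = 1 + max(1, 4) = 5
Height = 5


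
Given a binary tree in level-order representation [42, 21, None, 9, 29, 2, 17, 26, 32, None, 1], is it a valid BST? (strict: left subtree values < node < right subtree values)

Level-order array: [42, 21, None, 9, 29, 2, 17, 26, 32, None, 1]
Validate using subtree bounds (lo, hi): at each node, require lo < value < hi,
then recurse left with hi=value and right with lo=value.
Preorder trace (stopping at first violation):
  at node 42 with bounds (-inf, +inf): OK
  at node 21 with bounds (-inf, 42): OK
  at node 9 with bounds (-inf, 21): OK
  at node 2 with bounds (-inf, 9): OK
  at node 1 with bounds (2, 9): VIOLATION
Node 1 violates its bound: not (2 < 1 < 9).
Result: Not a valid BST


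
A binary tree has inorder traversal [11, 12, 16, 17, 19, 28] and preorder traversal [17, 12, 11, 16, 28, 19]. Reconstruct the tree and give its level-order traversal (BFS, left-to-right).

Inorder:  [11, 12, 16, 17, 19, 28]
Preorder: [17, 12, 11, 16, 28, 19]
Algorithm: preorder visits root first, so consume preorder in order;
for each root, split the current inorder slice at that value into
left-subtree inorder and right-subtree inorder, then recurse.
Recursive splits:
  root=17; inorder splits into left=[11, 12, 16], right=[19, 28]
  root=12; inorder splits into left=[11], right=[16]
  root=11; inorder splits into left=[], right=[]
  root=16; inorder splits into left=[], right=[]
  root=28; inorder splits into left=[19], right=[]
  root=19; inorder splits into left=[], right=[]
Reconstructed level-order: [17, 12, 28, 11, 16, 19]


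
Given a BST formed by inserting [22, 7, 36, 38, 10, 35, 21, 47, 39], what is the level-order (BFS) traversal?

Tree insertion order: [22, 7, 36, 38, 10, 35, 21, 47, 39]
Tree (level-order array): [22, 7, 36, None, 10, 35, 38, None, 21, None, None, None, 47, None, None, 39]
BFS from the root, enqueuing left then right child of each popped node:
  queue [22] -> pop 22, enqueue [7, 36], visited so far: [22]
  queue [7, 36] -> pop 7, enqueue [10], visited so far: [22, 7]
  queue [36, 10] -> pop 36, enqueue [35, 38], visited so far: [22, 7, 36]
  queue [10, 35, 38] -> pop 10, enqueue [21], visited so far: [22, 7, 36, 10]
  queue [35, 38, 21] -> pop 35, enqueue [none], visited so far: [22, 7, 36, 10, 35]
  queue [38, 21] -> pop 38, enqueue [47], visited so far: [22, 7, 36, 10, 35, 38]
  queue [21, 47] -> pop 21, enqueue [none], visited so far: [22, 7, 36, 10, 35, 38, 21]
  queue [47] -> pop 47, enqueue [39], visited so far: [22, 7, 36, 10, 35, 38, 21, 47]
  queue [39] -> pop 39, enqueue [none], visited so far: [22, 7, 36, 10, 35, 38, 21, 47, 39]
Result: [22, 7, 36, 10, 35, 38, 21, 47, 39]


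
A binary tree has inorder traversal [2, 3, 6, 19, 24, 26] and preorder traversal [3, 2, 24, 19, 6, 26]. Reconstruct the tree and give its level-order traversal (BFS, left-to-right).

Inorder:  [2, 3, 6, 19, 24, 26]
Preorder: [3, 2, 24, 19, 6, 26]
Algorithm: preorder visits root first, so consume preorder in order;
for each root, split the current inorder slice at that value into
left-subtree inorder and right-subtree inorder, then recurse.
Recursive splits:
  root=3; inorder splits into left=[2], right=[6, 19, 24, 26]
  root=2; inorder splits into left=[], right=[]
  root=24; inorder splits into left=[6, 19], right=[26]
  root=19; inorder splits into left=[6], right=[]
  root=6; inorder splits into left=[], right=[]
  root=26; inorder splits into left=[], right=[]
Reconstructed level-order: [3, 2, 24, 19, 26, 6]


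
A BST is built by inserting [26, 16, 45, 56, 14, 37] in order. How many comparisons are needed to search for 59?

Search path for 59: 26 -> 45 -> 56
Found: False
Comparisons: 3


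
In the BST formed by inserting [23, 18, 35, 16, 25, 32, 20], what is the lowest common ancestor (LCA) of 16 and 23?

Tree insertion order: [23, 18, 35, 16, 25, 32, 20]
Tree (level-order array): [23, 18, 35, 16, 20, 25, None, None, None, None, None, None, 32]
In a BST, the LCA of p=16, q=23 is the first node v on the
root-to-leaf path with p <= v <= q (go left if both < v, right if both > v).
Walk from root:
  at 23: 16 <= 23 <= 23, this is the LCA
LCA = 23


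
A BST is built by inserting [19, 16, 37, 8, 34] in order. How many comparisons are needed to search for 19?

Search path for 19: 19
Found: True
Comparisons: 1


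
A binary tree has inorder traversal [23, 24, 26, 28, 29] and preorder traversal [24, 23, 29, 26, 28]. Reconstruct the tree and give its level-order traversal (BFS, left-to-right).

Inorder:  [23, 24, 26, 28, 29]
Preorder: [24, 23, 29, 26, 28]
Algorithm: preorder visits root first, so consume preorder in order;
for each root, split the current inorder slice at that value into
left-subtree inorder and right-subtree inorder, then recurse.
Recursive splits:
  root=24; inorder splits into left=[23], right=[26, 28, 29]
  root=23; inorder splits into left=[], right=[]
  root=29; inorder splits into left=[26, 28], right=[]
  root=26; inorder splits into left=[], right=[28]
  root=28; inorder splits into left=[], right=[]
Reconstructed level-order: [24, 23, 29, 26, 28]


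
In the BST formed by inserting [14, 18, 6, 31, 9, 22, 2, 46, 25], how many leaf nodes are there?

Tree built from: [14, 18, 6, 31, 9, 22, 2, 46, 25]
Tree (level-order array): [14, 6, 18, 2, 9, None, 31, None, None, None, None, 22, 46, None, 25]
Rule: A leaf has 0 children.
Per-node child counts:
  node 14: 2 child(ren)
  node 6: 2 child(ren)
  node 2: 0 child(ren)
  node 9: 0 child(ren)
  node 18: 1 child(ren)
  node 31: 2 child(ren)
  node 22: 1 child(ren)
  node 25: 0 child(ren)
  node 46: 0 child(ren)
Matching nodes: [2, 9, 25, 46]
Count of leaf nodes: 4


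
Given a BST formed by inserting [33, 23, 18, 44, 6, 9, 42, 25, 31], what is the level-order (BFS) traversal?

Tree insertion order: [33, 23, 18, 44, 6, 9, 42, 25, 31]
Tree (level-order array): [33, 23, 44, 18, 25, 42, None, 6, None, None, 31, None, None, None, 9]
BFS from the root, enqueuing left then right child of each popped node:
  queue [33] -> pop 33, enqueue [23, 44], visited so far: [33]
  queue [23, 44] -> pop 23, enqueue [18, 25], visited so far: [33, 23]
  queue [44, 18, 25] -> pop 44, enqueue [42], visited so far: [33, 23, 44]
  queue [18, 25, 42] -> pop 18, enqueue [6], visited so far: [33, 23, 44, 18]
  queue [25, 42, 6] -> pop 25, enqueue [31], visited so far: [33, 23, 44, 18, 25]
  queue [42, 6, 31] -> pop 42, enqueue [none], visited so far: [33, 23, 44, 18, 25, 42]
  queue [6, 31] -> pop 6, enqueue [9], visited so far: [33, 23, 44, 18, 25, 42, 6]
  queue [31, 9] -> pop 31, enqueue [none], visited so far: [33, 23, 44, 18, 25, 42, 6, 31]
  queue [9] -> pop 9, enqueue [none], visited so far: [33, 23, 44, 18, 25, 42, 6, 31, 9]
Result: [33, 23, 44, 18, 25, 42, 6, 31, 9]


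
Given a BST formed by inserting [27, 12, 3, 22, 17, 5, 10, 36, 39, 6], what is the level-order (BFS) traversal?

Tree insertion order: [27, 12, 3, 22, 17, 5, 10, 36, 39, 6]
Tree (level-order array): [27, 12, 36, 3, 22, None, 39, None, 5, 17, None, None, None, None, 10, None, None, 6]
BFS from the root, enqueuing left then right child of each popped node:
  queue [27] -> pop 27, enqueue [12, 36], visited so far: [27]
  queue [12, 36] -> pop 12, enqueue [3, 22], visited so far: [27, 12]
  queue [36, 3, 22] -> pop 36, enqueue [39], visited so far: [27, 12, 36]
  queue [3, 22, 39] -> pop 3, enqueue [5], visited so far: [27, 12, 36, 3]
  queue [22, 39, 5] -> pop 22, enqueue [17], visited so far: [27, 12, 36, 3, 22]
  queue [39, 5, 17] -> pop 39, enqueue [none], visited so far: [27, 12, 36, 3, 22, 39]
  queue [5, 17] -> pop 5, enqueue [10], visited so far: [27, 12, 36, 3, 22, 39, 5]
  queue [17, 10] -> pop 17, enqueue [none], visited so far: [27, 12, 36, 3, 22, 39, 5, 17]
  queue [10] -> pop 10, enqueue [6], visited so far: [27, 12, 36, 3, 22, 39, 5, 17, 10]
  queue [6] -> pop 6, enqueue [none], visited so far: [27, 12, 36, 3, 22, 39, 5, 17, 10, 6]
Result: [27, 12, 36, 3, 22, 39, 5, 17, 10, 6]


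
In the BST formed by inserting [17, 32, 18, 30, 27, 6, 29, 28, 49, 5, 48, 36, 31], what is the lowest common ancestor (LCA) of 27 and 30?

Tree insertion order: [17, 32, 18, 30, 27, 6, 29, 28, 49, 5, 48, 36, 31]
Tree (level-order array): [17, 6, 32, 5, None, 18, 49, None, None, None, 30, 48, None, 27, 31, 36, None, None, 29, None, None, None, None, 28]
In a BST, the LCA of p=27, q=30 is the first node v on the
root-to-leaf path with p <= v <= q (go left if both < v, right if both > v).
Walk from root:
  at 17: both 27 and 30 > 17, go right
  at 32: both 27 and 30 < 32, go left
  at 18: both 27 and 30 > 18, go right
  at 30: 27 <= 30 <= 30, this is the LCA
LCA = 30


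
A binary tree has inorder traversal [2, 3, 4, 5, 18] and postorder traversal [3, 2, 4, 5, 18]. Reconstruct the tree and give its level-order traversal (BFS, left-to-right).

Inorder:   [2, 3, 4, 5, 18]
Postorder: [3, 2, 4, 5, 18]
Algorithm: postorder visits root last, so walk postorder right-to-left;
each value is the root of the current inorder slice — split it at that
value, recurse on the right subtree first, then the left.
Recursive splits:
  root=18; inorder splits into left=[2, 3, 4, 5], right=[]
  root=5; inorder splits into left=[2, 3, 4], right=[]
  root=4; inorder splits into left=[2, 3], right=[]
  root=2; inorder splits into left=[], right=[3]
  root=3; inorder splits into left=[], right=[]
Reconstructed level-order: [18, 5, 4, 2, 3]


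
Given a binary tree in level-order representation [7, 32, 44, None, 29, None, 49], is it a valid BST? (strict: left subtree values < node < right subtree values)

Level-order array: [7, 32, 44, None, 29, None, 49]
Validate using subtree bounds (lo, hi): at each node, require lo < value < hi,
then recurse left with hi=value and right with lo=value.
Preorder trace (stopping at first violation):
  at node 7 with bounds (-inf, +inf): OK
  at node 32 with bounds (-inf, 7): VIOLATION
Node 32 violates its bound: not (-inf < 32 < 7).
Result: Not a valid BST


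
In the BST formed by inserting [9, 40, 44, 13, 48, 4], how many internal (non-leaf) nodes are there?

Tree built from: [9, 40, 44, 13, 48, 4]
Tree (level-order array): [9, 4, 40, None, None, 13, 44, None, None, None, 48]
Rule: An internal node has at least one child.
Per-node child counts:
  node 9: 2 child(ren)
  node 4: 0 child(ren)
  node 40: 2 child(ren)
  node 13: 0 child(ren)
  node 44: 1 child(ren)
  node 48: 0 child(ren)
Matching nodes: [9, 40, 44]
Count of internal (non-leaf) nodes: 3


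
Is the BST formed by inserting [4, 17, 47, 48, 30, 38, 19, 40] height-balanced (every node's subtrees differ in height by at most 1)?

Tree (level-order array): [4, None, 17, None, 47, 30, 48, 19, 38, None, None, None, None, None, 40]
Definition: a tree is height-balanced if, at every node, |h(left) - h(right)| <= 1 (empty subtree has height -1).
Bottom-up per-node check:
  node 19: h_left=-1, h_right=-1, diff=0 [OK], height=0
  node 40: h_left=-1, h_right=-1, diff=0 [OK], height=0
  node 38: h_left=-1, h_right=0, diff=1 [OK], height=1
  node 30: h_left=0, h_right=1, diff=1 [OK], height=2
  node 48: h_left=-1, h_right=-1, diff=0 [OK], height=0
  node 47: h_left=2, h_right=0, diff=2 [FAIL (|2-0|=2 > 1)], height=3
  node 17: h_left=-1, h_right=3, diff=4 [FAIL (|-1-3|=4 > 1)], height=4
  node 4: h_left=-1, h_right=4, diff=5 [FAIL (|-1-4|=5 > 1)], height=5
Node 47 violates the condition: |2 - 0| = 2 > 1.
Result: Not balanced


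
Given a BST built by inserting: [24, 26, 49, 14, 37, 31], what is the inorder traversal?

Tree insertion order: [24, 26, 49, 14, 37, 31]
Tree (level-order array): [24, 14, 26, None, None, None, 49, 37, None, 31]
Inorder traversal: [14, 24, 26, 31, 37, 49]


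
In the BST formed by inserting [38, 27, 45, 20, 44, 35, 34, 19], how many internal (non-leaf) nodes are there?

Tree built from: [38, 27, 45, 20, 44, 35, 34, 19]
Tree (level-order array): [38, 27, 45, 20, 35, 44, None, 19, None, 34]
Rule: An internal node has at least one child.
Per-node child counts:
  node 38: 2 child(ren)
  node 27: 2 child(ren)
  node 20: 1 child(ren)
  node 19: 0 child(ren)
  node 35: 1 child(ren)
  node 34: 0 child(ren)
  node 45: 1 child(ren)
  node 44: 0 child(ren)
Matching nodes: [38, 27, 20, 35, 45]
Count of internal (non-leaf) nodes: 5


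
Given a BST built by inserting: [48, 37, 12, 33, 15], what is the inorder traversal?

Tree insertion order: [48, 37, 12, 33, 15]
Tree (level-order array): [48, 37, None, 12, None, None, 33, 15]
Inorder traversal: [12, 15, 33, 37, 48]


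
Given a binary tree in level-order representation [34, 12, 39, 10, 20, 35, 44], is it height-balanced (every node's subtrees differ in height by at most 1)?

Tree (level-order array): [34, 12, 39, 10, 20, 35, 44]
Definition: a tree is height-balanced if, at every node, |h(left) - h(right)| <= 1 (empty subtree has height -1).
Bottom-up per-node check:
  node 10: h_left=-1, h_right=-1, diff=0 [OK], height=0
  node 20: h_left=-1, h_right=-1, diff=0 [OK], height=0
  node 12: h_left=0, h_right=0, diff=0 [OK], height=1
  node 35: h_left=-1, h_right=-1, diff=0 [OK], height=0
  node 44: h_left=-1, h_right=-1, diff=0 [OK], height=0
  node 39: h_left=0, h_right=0, diff=0 [OK], height=1
  node 34: h_left=1, h_right=1, diff=0 [OK], height=2
All nodes satisfy the balance condition.
Result: Balanced


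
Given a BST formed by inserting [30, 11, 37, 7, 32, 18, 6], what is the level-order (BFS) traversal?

Tree insertion order: [30, 11, 37, 7, 32, 18, 6]
Tree (level-order array): [30, 11, 37, 7, 18, 32, None, 6]
BFS from the root, enqueuing left then right child of each popped node:
  queue [30] -> pop 30, enqueue [11, 37], visited so far: [30]
  queue [11, 37] -> pop 11, enqueue [7, 18], visited so far: [30, 11]
  queue [37, 7, 18] -> pop 37, enqueue [32], visited so far: [30, 11, 37]
  queue [7, 18, 32] -> pop 7, enqueue [6], visited so far: [30, 11, 37, 7]
  queue [18, 32, 6] -> pop 18, enqueue [none], visited so far: [30, 11, 37, 7, 18]
  queue [32, 6] -> pop 32, enqueue [none], visited so far: [30, 11, 37, 7, 18, 32]
  queue [6] -> pop 6, enqueue [none], visited so far: [30, 11, 37, 7, 18, 32, 6]
Result: [30, 11, 37, 7, 18, 32, 6]


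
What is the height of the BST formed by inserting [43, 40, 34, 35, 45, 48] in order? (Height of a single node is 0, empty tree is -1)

Insertion order: [43, 40, 34, 35, 45, 48]
Tree (level-order array): [43, 40, 45, 34, None, None, 48, None, 35]
Compute height bottom-up (empty subtree = -1):
  height(35) = 1 + max(-1, -1) = 0
  height(34) = 1 + max(-1, 0) = 1
  height(40) = 1 + max(1, -1) = 2
  height(48) = 1 + max(-1, -1) = 0
  height(45) = 1 + max(-1, 0) = 1
  height(43) = 1 + max(2, 1) = 3
Height = 3


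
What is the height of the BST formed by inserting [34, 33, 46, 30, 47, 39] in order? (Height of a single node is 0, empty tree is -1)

Insertion order: [34, 33, 46, 30, 47, 39]
Tree (level-order array): [34, 33, 46, 30, None, 39, 47]
Compute height bottom-up (empty subtree = -1):
  height(30) = 1 + max(-1, -1) = 0
  height(33) = 1 + max(0, -1) = 1
  height(39) = 1 + max(-1, -1) = 0
  height(47) = 1 + max(-1, -1) = 0
  height(46) = 1 + max(0, 0) = 1
  height(34) = 1 + max(1, 1) = 2
Height = 2


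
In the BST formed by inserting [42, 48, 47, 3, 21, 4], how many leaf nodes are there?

Tree built from: [42, 48, 47, 3, 21, 4]
Tree (level-order array): [42, 3, 48, None, 21, 47, None, 4]
Rule: A leaf has 0 children.
Per-node child counts:
  node 42: 2 child(ren)
  node 3: 1 child(ren)
  node 21: 1 child(ren)
  node 4: 0 child(ren)
  node 48: 1 child(ren)
  node 47: 0 child(ren)
Matching nodes: [4, 47]
Count of leaf nodes: 2


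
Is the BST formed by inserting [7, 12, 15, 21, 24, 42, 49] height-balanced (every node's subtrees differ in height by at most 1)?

Tree (level-order array): [7, None, 12, None, 15, None, 21, None, 24, None, 42, None, 49]
Definition: a tree is height-balanced if, at every node, |h(left) - h(right)| <= 1 (empty subtree has height -1).
Bottom-up per-node check:
  node 49: h_left=-1, h_right=-1, diff=0 [OK], height=0
  node 42: h_left=-1, h_right=0, diff=1 [OK], height=1
  node 24: h_left=-1, h_right=1, diff=2 [FAIL (|-1-1|=2 > 1)], height=2
  node 21: h_left=-1, h_right=2, diff=3 [FAIL (|-1-2|=3 > 1)], height=3
  node 15: h_left=-1, h_right=3, diff=4 [FAIL (|-1-3|=4 > 1)], height=4
  node 12: h_left=-1, h_right=4, diff=5 [FAIL (|-1-4|=5 > 1)], height=5
  node 7: h_left=-1, h_right=5, diff=6 [FAIL (|-1-5|=6 > 1)], height=6
Node 24 violates the condition: |-1 - 1| = 2 > 1.
Result: Not balanced
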